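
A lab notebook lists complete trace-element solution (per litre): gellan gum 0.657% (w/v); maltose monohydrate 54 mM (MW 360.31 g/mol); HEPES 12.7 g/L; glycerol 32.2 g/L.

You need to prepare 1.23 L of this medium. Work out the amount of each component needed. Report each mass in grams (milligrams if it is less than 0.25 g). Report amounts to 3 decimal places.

Scale factor relative to 1 L: 1.23.
gellan gum: 0.657 g per 100 mL × 1230 mL ÷ 100 = 8.081 g
maltose monohydrate: 54 mmol/L × 360.31 g/mol × 1.23 L ÷ 1000 = 23.932 g
HEPES: 12.7 g/L × 1.23 L = 15.621 g
glycerol: 32.2 g/L × 1.23 L = 39.606 g

gellan gum 8.081 g; maltose monohydrate 23.932 g; HEPES 15.621 g; glycerol 39.606 g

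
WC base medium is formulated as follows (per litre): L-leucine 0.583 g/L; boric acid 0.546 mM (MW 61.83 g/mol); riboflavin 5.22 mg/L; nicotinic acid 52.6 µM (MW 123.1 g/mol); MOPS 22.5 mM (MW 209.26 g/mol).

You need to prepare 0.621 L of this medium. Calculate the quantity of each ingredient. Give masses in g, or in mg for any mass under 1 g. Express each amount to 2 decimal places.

L-leucine 362.04 mg; boric acid 20.96 mg; riboflavin 3.24 mg; nicotinic acid 4.02 mg; MOPS 2.92 g

Scale factor relative to 1 L: 0.621.
L-leucine: 0.583 g/L × 0.621 L = 0.362043 g = 362.04 mg
boric acid: 0.546 mmol/L × 61.83 mg/mmol × 0.621 L = 20.96 mg
riboflavin: 5.22 mg/L × 0.621 L = 3.24 mg
nicotinic acid: 52.6 µmol/L × 123.1 g/mol × 0.621 L ÷ 1000 = 4.02 mg
MOPS: 22.5 mmol/L × 209.26 g/mol × 0.621 L ÷ 1000 = 2.92 g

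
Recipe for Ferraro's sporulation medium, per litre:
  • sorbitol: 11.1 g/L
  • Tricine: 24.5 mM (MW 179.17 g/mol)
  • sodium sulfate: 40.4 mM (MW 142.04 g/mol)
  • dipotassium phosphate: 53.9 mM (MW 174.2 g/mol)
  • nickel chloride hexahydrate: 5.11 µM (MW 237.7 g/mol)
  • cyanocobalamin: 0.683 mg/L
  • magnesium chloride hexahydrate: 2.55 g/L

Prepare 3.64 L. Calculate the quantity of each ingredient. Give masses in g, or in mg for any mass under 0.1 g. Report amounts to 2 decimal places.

Working volume: 3.64 L.
sorbitol: 11.1 g/L × 3.64 L = 40.40 g
Tricine: 24.5 mmol/L × 179.17 g/mol × 3.64 L ÷ 1000 = 15.98 g
sodium sulfate: 40.4 mmol/L × 142.04 g/mol × 3.64 L ÷ 1000 = 20.89 g
dipotassium phosphate: 53.9 mmol/L × 174.2 g/mol × 3.64 L ÷ 1000 = 34.18 g
nickel chloride hexahydrate: 5.11 µmol/L × 237.7 g/mol × 3.64 L ÷ 1000 = 4.42 mg
cyanocobalamin: 0.683 mg/L × 3.64 L = 2.49 mg
magnesium chloride hexahydrate: 2.55 g/L × 3.64 L = 9.28 g

sorbitol 40.40 g; Tricine 15.98 g; sodium sulfate 20.89 g; dipotassium phosphate 34.18 g; nickel chloride hexahydrate 4.42 mg; cyanocobalamin 2.49 mg; magnesium chloride hexahydrate 9.28 g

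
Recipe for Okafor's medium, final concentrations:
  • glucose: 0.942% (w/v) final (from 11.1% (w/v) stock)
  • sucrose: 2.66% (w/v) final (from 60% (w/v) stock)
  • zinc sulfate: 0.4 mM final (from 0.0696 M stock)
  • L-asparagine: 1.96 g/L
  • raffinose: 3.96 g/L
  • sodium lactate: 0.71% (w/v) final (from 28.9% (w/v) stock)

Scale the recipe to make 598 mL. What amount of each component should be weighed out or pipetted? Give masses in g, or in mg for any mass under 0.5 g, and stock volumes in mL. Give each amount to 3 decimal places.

glucose 50.749 mL; sucrose 26.511 mL; zinc sulfate 3.437 mL; L-asparagine 1.172 g; raffinose 2.368 g; sodium lactate 14.691 mL

Working volume: 598 mL = 0.598 L.
glucose: V = C2·V2/C1 = 0.942% ÷ 11.1% × 598 mL = 50.749 mL
sucrose: dilute stock: 2.66% ÷ 60% × 598 mL = 26.511 mL
zinc sulfate: V = C2·V2/C1 = 0.4 mM × 598 mL ÷ 69.6 mM = 3.437 mL
L-asparagine: 1.96 g/L × 0.598 L = 1.172 g
raffinose: 3.96 g/L × 0.598 L = 2.368 g
sodium lactate: C1V1 = C2V2 → 0.71% ÷ 28.9% × 598 mL = 14.691 mL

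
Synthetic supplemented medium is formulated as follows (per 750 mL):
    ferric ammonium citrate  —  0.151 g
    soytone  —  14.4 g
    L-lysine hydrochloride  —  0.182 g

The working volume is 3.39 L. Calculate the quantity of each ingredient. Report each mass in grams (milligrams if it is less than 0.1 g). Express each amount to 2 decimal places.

Ratio of target to recipe volume: 3390 / 750 = 4.52.
ferric ammonium citrate: 0.151 g × (3390 mL / 750 mL) = 0.68 g
soytone: 14.4 g × (3390 mL / 750 mL) = 65.09 g
L-lysine hydrochloride: 0.182 g × (3390 mL / 750 mL) = 0.82 g

ferric ammonium citrate 0.68 g; soytone 65.09 g; L-lysine hydrochloride 0.82 g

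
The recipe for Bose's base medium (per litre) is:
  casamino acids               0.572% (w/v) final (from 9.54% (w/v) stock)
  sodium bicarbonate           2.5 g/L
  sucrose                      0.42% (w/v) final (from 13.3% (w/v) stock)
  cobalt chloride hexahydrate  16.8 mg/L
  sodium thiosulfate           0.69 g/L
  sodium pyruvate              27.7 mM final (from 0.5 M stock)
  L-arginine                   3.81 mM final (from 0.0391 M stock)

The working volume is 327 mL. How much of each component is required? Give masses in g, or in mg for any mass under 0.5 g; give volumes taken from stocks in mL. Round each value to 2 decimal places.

Scale factor relative to 1 L: 0.327.
casamino acids: C1V1 = C2V2 → 0.572% ÷ 9.54% × 327 mL = 19.61 mL
sodium bicarbonate: 2.5 g/L × 0.327 L = 0.82 g
sucrose: dilute stock: 0.42% ÷ 13.3% × 327 mL = 10.33 mL
cobalt chloride hexahydrate: 16.8 mg/L × 0.327 L = 5.49 mg
sodium thiosulfate: 0.69 g/L × 0.327 L = 0.22563 g = 225.63 mg
sodium pyruvate: C1V1 = C2V2 → 27.7 mM × 327 mL ÷ 500 mM = 18.12 mL
L-arginine: C1V1 = C2V2 → 3.81 mM × 327 mL ÷ 39.1 mM = 31.86 mL

casamino acids 19.61 mL; sodium bicarbonate 0.82 g; sucrose 10.33 mL; cobalt chloride hexahydrate 5.49 mg; sodium thiosulfate 225.63 mg; sodium pyruvate 18.12 mL; L-arginine 31.86 mL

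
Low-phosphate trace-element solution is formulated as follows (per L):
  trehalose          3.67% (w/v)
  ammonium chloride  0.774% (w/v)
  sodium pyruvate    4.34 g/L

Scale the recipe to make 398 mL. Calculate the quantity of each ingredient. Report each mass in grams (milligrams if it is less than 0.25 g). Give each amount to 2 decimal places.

Target volume = 398 mL = 0.398 L.
trehalose: 3.67% w/v = 36.7 g/L → 36.7 × 0.398 L = 14.61 g
ammonium chloride: 0.774 g per 100 mL × 398 mL ÷ 100 = 3.08 g
sodium pyruvate: 4.34 g/L × 0.398 L = 1.73 g

trehalose 14.61 g; ammonium chloride 3.08 g; sodium pyruvate 1.73 g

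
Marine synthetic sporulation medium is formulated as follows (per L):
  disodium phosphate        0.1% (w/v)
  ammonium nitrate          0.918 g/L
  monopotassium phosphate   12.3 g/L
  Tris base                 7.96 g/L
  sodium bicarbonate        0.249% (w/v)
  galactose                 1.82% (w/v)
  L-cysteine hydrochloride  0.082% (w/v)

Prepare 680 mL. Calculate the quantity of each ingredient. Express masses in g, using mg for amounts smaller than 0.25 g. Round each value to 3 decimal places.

disodium phosphate 0.680 g; ammonium nitrate 0.624 g; monopotassium phosphate 8.364 g; Tris base 5.413 g; sodium bicarbonate 1.693 g; galactose 12.376 g; L-cysteine hydrochloride 0.558 g

Working volume: 680 mL = 0.68 L.
disodium phosphate: 0.1% w/v = 1 g/L → 1 × 0.68 L = 0.680 g
ammonium nitrate: 0.918 g/L × 0.68 L = 0.624 g
monopotassium phosphate: 12.3 g/L × 0.68 L = 8.364 g
Tris base: 7.96 g/L × 0.68 L = 5.413 g
sodium bicarbonate: 0.249% w/v = 2.49 g/L → 2.49 × 0.68 L = 1.693 g
galactose: 1.82% w/v = 18.2 g/L → 18.2 × 0.68 L = 12.376 g
L-cysteine hydrochloride: 0.082% w/v = 0.82 g/L → 0.82 × 0.68 L = 0.558 g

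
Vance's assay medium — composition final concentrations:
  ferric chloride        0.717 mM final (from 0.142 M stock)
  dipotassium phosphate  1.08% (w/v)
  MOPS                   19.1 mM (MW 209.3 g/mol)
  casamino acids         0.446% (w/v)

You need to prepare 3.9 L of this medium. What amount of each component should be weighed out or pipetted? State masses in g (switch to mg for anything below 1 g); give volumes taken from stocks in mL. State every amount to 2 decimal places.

ferric chloride 19.69 mL; dipotassium phosphate 42.12 g; MOPS 15.59 g; casamino acids 17.39 g

Scale factor relative to 1 L: 3.9.
ferric chloride: dilute stock: 0.717 mM × 3900 mL ÷ 142 mM = 19.69 mL
dipotassium phosphate: 1.08 g per 100 mL × 3900 mL ÷ 100 = 42.12 g
MOPS: 19.1 mmol/L × 209.3 g/mol × 3.9 L ÷ 1000 = 15.59 g
casamino acids: 0.446 g per 100 mL × 3900 mL ÷ 100 = 17.39 g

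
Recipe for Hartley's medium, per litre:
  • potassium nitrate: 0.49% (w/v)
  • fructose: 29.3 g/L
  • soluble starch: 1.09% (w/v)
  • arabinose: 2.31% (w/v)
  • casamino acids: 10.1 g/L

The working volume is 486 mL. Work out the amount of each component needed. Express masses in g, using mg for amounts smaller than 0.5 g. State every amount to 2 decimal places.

potassium nitrate 2.38 g; fructose 14.24 g; soluble starch 5.30 g; arabinose 11.23 g; casamino acids 4.91 g

Target volume = 486 mL = 0.486 L.
potassium nitrate: 0.49% w/v = 4.9 g/L → 4.9 × 0.486 L = 2.38 g
fructose: 29.3 g/L × 0.486 L = 14.24 g
soluble starch: 1.09% w/v = 10.9 g/L → 10.9 × 0.486 L = 5.30 g
arabinose: 2.31% w/v = 23.1 g/L → 23.1 × 0.486 L = 11.23 g
casamino acids: 10.1 g/L × 0.486 L = 4.91 g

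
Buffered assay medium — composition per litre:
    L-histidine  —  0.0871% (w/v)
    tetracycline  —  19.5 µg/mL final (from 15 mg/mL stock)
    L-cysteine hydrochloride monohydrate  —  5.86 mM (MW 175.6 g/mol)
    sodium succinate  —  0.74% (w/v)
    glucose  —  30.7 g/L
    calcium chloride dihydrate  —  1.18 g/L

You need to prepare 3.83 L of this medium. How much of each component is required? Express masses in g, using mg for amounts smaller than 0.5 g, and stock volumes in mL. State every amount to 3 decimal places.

L-histidine 3.336 g; tetracycline 4.979 mL; L-cysteine hydrochloride monohydrate 3.941 g; sodium succinate 28.342 g; glucose 117.581 g; calcium chloride dihydrate 4.519 g

Working volume: 3.83 L.
L-histidine: 0.0871 g per 100 mL × 3830 mL ÷ 100 = 3.336 g
tetracycline: dilute stock: 19.5 µg/mL × 3830 mL ÷ 15000 µg/mL = 4.979 mL
L-cysteine hydrochloride monohydrate: 5.86 mmol/L × 175.6 g/mol × 3.83 L ÷ 1000 = 3.941 g
sodium succinate: 0.74 g per 100 mL × 3830 mL ÷ 100 = 28.342 g
glucose: 30.7 g/L × 3.83 L = 117.581 g
calcium chloride dihydrate: 1.18 g/L × 3.83 L = 4.519 g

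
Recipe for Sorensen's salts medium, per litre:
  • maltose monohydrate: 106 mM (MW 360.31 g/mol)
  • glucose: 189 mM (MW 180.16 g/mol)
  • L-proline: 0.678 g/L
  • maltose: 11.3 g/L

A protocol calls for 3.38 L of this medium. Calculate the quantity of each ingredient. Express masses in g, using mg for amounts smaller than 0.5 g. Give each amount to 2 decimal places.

maltose monohydrate 129.09 g; glucose 115.09 g; L-proline 2.29 g; maltose 38.19 g

Scale factor relative to 1 L: 3.38.
maltose monohydrate: 106 mmol/L × 360.31 g/mol × 3.38 L ÷ 1000 = 129.09 g
glucose: 189 mmol/L × 180.16 g/mol × 3.38 L ÷ 1000 = 115.09 g
L-proline: 0.678 g/L × 3.38 L = 2.29 g
maltose: 11.3 g/L × 3.38 L = 38.19 g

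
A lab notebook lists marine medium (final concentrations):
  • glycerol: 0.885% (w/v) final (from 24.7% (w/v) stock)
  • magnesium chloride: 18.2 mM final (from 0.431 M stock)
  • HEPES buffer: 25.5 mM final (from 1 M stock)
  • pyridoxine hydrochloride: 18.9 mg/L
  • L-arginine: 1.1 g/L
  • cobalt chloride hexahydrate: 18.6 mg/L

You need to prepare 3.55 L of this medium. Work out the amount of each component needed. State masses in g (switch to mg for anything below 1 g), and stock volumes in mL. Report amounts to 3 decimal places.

glycerol 127.196 mL; magnesium chloride 149.907 mL; HEPES buffer 90.525 mL; pyridoxine hydrochloride 67.095 mg; L-arginine 3.905 g; cobalt chloride hexahydrate 66.030 mg

Working volume: 3.55 L.
glycerol: C1V1 = C2V2 → 0.885% ÷ 24.7% × 3550 mL = 127.196 mL
magnesium chloride: C1V1 = C2V2 → 18.2 mM × 3550 mL ÷ 431 mM = 149.907 mL
HEPES buffer: V = C2·V2/C1 = 25.5 mM × 3550 mL ÷ 1000 mM = 90.525 mL
pyridoxine hydrochloride: 18.9 mg/L × 3.55 L = 67.095 mg
L-arginine: 1.1 g/L × 3.55 L = 3.905 g
cobalt chloride hexahydrate: 18.6 mg/L × 3.55 L = 66.030 mg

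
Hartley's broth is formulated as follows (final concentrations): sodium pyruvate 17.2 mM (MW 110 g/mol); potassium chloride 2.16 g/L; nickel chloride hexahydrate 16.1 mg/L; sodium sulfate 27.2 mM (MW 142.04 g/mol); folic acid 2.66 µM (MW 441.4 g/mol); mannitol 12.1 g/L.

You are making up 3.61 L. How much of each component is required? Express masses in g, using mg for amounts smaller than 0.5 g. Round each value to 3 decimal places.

Working volume: 3.61 L.
sodium pyruvate: 17.2 mmol/L × 110 g/mol × 3.61 L ÷ 1000 = 6.830 g
potassium chloride: 2.16 g/L × 3.61 L = 7.798 g
nickel chloride hexahydrate: 16.1 mg/L × 3.61 L = 58.121 mg
sodium sulfate: 27.2 mmol/L × 142.04 g/mol × 3.61 L ÷ 1000 = 13.947 g
folic acid: 2.66 µmol/L × 441.4 g/mol × 3.61 L ÷ 1000 = 4.239 mg
mannitol: 12.1 g/L × 3.61 L = 43.681 g

sodium pyruvate 6.830 g; potassium chloride 7.798 g; nickel chloride hexahydrate 58.121 mg; sodium sulfate 13.947 g; folic acid 4.239 mg; mannitol 43.681 g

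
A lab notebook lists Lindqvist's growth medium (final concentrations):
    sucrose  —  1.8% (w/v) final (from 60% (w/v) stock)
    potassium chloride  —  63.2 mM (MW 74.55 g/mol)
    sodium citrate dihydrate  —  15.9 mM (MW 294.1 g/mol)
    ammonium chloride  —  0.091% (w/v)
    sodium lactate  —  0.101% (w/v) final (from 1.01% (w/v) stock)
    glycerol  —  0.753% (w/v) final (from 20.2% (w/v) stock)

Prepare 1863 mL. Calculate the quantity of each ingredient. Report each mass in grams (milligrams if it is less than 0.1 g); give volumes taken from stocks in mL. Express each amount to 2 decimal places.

sucrose 55.89 mL; potassium chloride 8.78 g; sodium citrate dihydrate 8.71 g; ammonium chloride 1.70 g; sodium lactate 186.30 mL; glycerol 69.45 mL

Target volume = 1863 mL = 1.863 L.
sucrose: V = C2·V2/C1 = 1.8% ÷ 60% × 1863 mL = 55.89 mL
potassium chloride: 63.2 mmol/L × 74.55 g/mol × 1.863 L ÷ 1000 = 8.78 g
sodium citrate dihydrate: 15.9 mmol/L × 294.1 g/mol × 1.863 L ÷ 1000 = 8.71 g
ammonium chloride: 0.091% w/v = 0.91 g/L → 0.91 × 1.863 L = 1.70 g
sodium lactate: C1V1 = C2V2 → 0.101% ÷ 1.01% × 1863 mL = 186.30 mL
glycerol: V = C2·V2/C1 = 0.753% ÷ 20.2% × 1863 mL = 69.45 mL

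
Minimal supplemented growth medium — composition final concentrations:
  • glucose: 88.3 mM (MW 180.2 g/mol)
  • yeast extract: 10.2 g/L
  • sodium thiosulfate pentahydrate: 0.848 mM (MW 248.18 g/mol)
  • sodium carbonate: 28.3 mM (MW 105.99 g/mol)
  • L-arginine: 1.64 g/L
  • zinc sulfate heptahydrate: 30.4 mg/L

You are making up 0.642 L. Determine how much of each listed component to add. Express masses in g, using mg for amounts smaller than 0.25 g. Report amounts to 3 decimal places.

Working volume: 0.642 L.
glucose: 88.3 mmol/L × 180.2 g/mol × 0.642 L ÷ 1000 = 10.215 g
yeast extract: 10.2 g/L × 0.642 L = 6.548 g
sodium thiosulfate pentahydrate: 0.848 mmol/L × 248.18 mg/mmol × 0.642 L = 135.113 mg
sodium carbonate: 28.3 mmol/L × 105.99 g/mol × 0.642 L ÷ 1000 = 1.926 g
L-arginine: 1.64 g/L × 0.642 L = 1.053 g
zinc sulfate heptahydrate: 30.4 mg/L × 0.642 L = 19.517 mg

glucose 10.215 g; yeast extract 6.548 g; sodium thiosulfate pentahydrate 135.113 mg; sodium carbonate 1.926 g; L-arginine 1.053 g; zinc sulfate heptahydrate 19.517 mg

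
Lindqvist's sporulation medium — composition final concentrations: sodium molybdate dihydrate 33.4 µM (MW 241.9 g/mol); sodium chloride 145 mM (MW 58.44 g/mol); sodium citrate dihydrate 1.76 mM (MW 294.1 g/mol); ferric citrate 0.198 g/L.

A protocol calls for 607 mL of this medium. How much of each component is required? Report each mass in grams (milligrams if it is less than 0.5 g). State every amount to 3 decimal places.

sodium molybdate dihydrate 4.904 mg; sodium chloride 5.144 g; sodium citrate dihydrate 314.193 mg; ferric citrate 120.186 mg

Working volume: 607 mL = 0.607 L.
sodium molybdate dihydrate: 33.4 µmol/L × 241.9 g/mol × 0.607 L ÷ 1000 = 4.904 mg
sodium chloride: 145 mmol/L × 58.44 g/mol × 0.607 L ÷ 1000 = 5.144 g
sodium citrate dihydrate: 1.76 mmol/L × 294.1 mg/mmol × 0.607 L = 314.193 mg
ferric citrate: 0.198 g/L × 0.607 L = 0.120186 g = 120.186 mg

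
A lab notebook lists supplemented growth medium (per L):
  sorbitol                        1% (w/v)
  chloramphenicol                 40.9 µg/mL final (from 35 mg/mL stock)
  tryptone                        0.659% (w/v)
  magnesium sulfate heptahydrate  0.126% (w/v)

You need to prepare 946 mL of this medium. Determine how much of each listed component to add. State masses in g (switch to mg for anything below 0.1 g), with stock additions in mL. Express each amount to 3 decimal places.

sorbitol 9.460 g; chloramphenicol 1.105 mL; tryptone 6.234 g; magnesium sulfate heptahydrate 1.192 g

Working volume: 946 mL = 0.946 L.
sorbitol: 1% w/v = 10 g/L → 10 × 0.946 L = 9.460 g
chloramphenicol: V = C2·V2/C1 = 40.9 µg/mL × 946 mL ÷ 35000 µg/mL = 1.105 mL
tryptone: 0.659% w/v = 6.59 g/L → 6.59 × 0.946 L = 6.234 g
magnesium sulfate heptahydrate: 0.126% w/v = 1.26 g/L → 1.26 × 0.946 L = 1.192 g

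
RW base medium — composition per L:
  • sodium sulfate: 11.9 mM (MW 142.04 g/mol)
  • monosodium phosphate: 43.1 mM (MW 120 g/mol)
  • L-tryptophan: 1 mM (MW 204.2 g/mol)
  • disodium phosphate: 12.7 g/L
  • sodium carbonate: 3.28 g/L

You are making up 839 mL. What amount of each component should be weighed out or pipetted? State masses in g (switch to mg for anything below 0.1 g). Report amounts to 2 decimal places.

sodium sulfate 1.42 g; monosodium phosphate 4.34 g; L-tryptophan 0.17 g; disodium phosphate 10.66 g; sodium carbonate 2.75 g

Working volume: 839 mL = 0.839 L.
sodium sulfate: 11.9 mmol/L × 142.04 g/mol × 0.839 L ÷ 1000 = 1.42 g
monosodium phosphate: 43.1 mmol/L × 120 g/mol × 0.839 L ÷ 1000 = 4.34 g
L-tryptophan: 1 mmol/L × 204.2 g/mol × 0.839 L ÷ 1000 = 0.17 g
disodium phosphate: 12.7 g/L × 0.839 L = 10.66 g
sodium carbonate: 3.28 g/L × 0.839 L = 2.75 g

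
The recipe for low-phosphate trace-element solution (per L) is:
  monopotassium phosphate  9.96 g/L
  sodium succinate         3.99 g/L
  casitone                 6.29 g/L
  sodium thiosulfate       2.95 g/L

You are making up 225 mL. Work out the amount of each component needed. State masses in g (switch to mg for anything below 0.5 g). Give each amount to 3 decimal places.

Scale factor relative to 1 L: 0.225.
monopotassium phosphate: 9.96 g/L × 0.225 L = 2.241 g
sodium succinate: 3.99 g/L × 0.225 L = 0.898 g
casitone: 6.29 g/L × 0.225 L = 1.415 g
sodium thiosulfate: 2.95 g/L × 0.225 L = 0.664 g

monopotassium phosphate 2.241 g; sodium succinate 0.898 g; casitone 1.415 g; sodium thiosulfate 0.664 g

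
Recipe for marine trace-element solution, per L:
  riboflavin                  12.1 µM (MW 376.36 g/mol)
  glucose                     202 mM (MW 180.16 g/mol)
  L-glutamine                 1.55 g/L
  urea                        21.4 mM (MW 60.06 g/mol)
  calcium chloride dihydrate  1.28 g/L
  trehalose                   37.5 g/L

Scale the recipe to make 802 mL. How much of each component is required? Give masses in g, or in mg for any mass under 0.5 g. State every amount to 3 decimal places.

riboflavin 3.652 mg; glucose 29.187 g; L-glutamine 1.243 g; urea 1.031 g; calcium chloride dihydrate 1.027 g; trehalose 30.075 g

Scale factor relative to 1 L: 0.802.
riboflavin: 12.1 µmol/L × 376.36 g/mol × 0.802 L ÷ 1000 = 3.652 mg
glucose: 202 mmol/L × 180.16 g/mol × 0.802 L ÷ 1000 = 29.187 g
L-glutamine: 1.55 g/L × 0.802 L = 1.243 g
urea: 21.4 mmol/L × 60.06 g/mol × 0.802 L ÷ 1000 = 1.031 g
calcium chloride dihydrate: 1.28 g/L × 0.802 L = 1.027 g
trehalose: 37.5 g/L × 0.802 L = 30.075 g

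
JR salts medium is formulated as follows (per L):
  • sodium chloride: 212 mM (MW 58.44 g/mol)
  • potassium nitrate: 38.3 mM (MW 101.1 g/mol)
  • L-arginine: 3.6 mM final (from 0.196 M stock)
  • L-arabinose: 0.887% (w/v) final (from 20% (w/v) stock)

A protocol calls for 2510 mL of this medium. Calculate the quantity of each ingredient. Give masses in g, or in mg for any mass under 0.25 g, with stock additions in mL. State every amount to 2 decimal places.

Working volume: 2510 mL = 2.51 L.
sodium chloride: 212 mmol/L × 58.44 g/mol × 2.51 L ÷ 1000 = 31.10 g
potassium nitrate: 38.3 mmol/L × 101.1 g/mol × 2.51 L ÷ 1000 = 9.72 g
L-arginine: C1V1 = C2V2 → 3.6 mM × 2510 mL ÷ 196 mM = 46.10 mL
L-arabinose: V = C2·V2/C1 = 0.887% ÷ 20% × 2510 mL = 111.32 mL

sodium chloride 31.10 g; potassium nitrate 9.72 g; L-arginine 46.10 mL; L-arabinose 111.32 mL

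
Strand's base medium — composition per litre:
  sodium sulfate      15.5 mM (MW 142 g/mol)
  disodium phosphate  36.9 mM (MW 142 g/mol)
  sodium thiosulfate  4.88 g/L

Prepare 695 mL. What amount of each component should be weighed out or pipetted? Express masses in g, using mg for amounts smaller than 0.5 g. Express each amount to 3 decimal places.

Working volume: 695 mL = 0.695 L.
sodium sulfate: 15.5 mmol/L × 142 g/mol × 0.695 L ÷ 1000 = 1.530 g
disodium phosphate: 36.9 mmol/L × 142 g/mol × 0.695 L ÷ 1000 = 3.642 g
sodium thiosulfate: 4.88 g/L × 0.695 L = 3.392 g

sodium sulfate 1.530 g; disodium phosphate 3.642 g; sodium thiosulfate 3.392 g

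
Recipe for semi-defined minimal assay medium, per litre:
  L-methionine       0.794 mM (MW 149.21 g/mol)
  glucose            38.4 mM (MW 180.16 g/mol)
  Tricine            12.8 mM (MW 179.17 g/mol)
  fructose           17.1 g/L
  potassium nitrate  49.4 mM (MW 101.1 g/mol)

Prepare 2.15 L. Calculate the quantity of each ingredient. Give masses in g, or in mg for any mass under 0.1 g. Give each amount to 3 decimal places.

Working volume: 2.15 L.
L-methionine: 0.794 mmol/L × 149.21 g/mol × 2.15 L ÷ 1000 = 0.255 g
glucose: 38.4 mmol/L × 180.16 g/mol × 2.15 L ÷ 1000 = 14.874 g
Tricine: 12.8 mmol/L × 179.17 g/mol × 2.15 L ÷ 1000 = 4.931 g
fructose: 17.1 g/L × 2.15 L = 36.765 g
potassium nitrate: 49.4 mmol/L × 101.1 g/mol × 2.15 L ÷ 1000 = 10.738 g

L-methionine 0.255 g; glucose 14.874 g; Tricine 4.931 g; fructose 36.765 g; potassium nitrate 10.738 g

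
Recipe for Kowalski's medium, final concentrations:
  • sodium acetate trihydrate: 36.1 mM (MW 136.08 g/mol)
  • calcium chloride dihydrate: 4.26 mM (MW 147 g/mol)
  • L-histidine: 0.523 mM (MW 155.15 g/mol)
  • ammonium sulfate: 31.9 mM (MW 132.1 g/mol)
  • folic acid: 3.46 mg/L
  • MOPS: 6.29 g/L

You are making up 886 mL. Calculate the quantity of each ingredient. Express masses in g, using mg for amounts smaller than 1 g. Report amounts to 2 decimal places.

Working volume: 886 mL = 0.886 L.
sodium acetate trihydrate: 36.1 mmol/L × 136.08 g/mol × 0.886 L ÷ 1000 = 4.35 g
calcium chloride dihydrate: 4.26 mmol/L × 147 mg/mmol × 0.886 L = 554.83 mg
L-histidine: 0.523 mmol/L × 155.15 mg/mmol × 0.886 L = 71.89 mg
ammonium sulfate: 31.9 mmol/L × 132.1 g/mol × 0.886 L ÷ 1000 = 3.73 g
folic acid: 3.46 mg/L × 0.886 L = 3.07 mg
MOPS: 6.29 g/L × 0.886 L = 5.57 g

sodium acetate trihydrate 4.35 g; calcium chloride dihydrate 554.83 mg; L-histidine 71.89 mg; ammonium sulfate 3.73 g; folic acid 3.07 mg; MOPS 5.57 g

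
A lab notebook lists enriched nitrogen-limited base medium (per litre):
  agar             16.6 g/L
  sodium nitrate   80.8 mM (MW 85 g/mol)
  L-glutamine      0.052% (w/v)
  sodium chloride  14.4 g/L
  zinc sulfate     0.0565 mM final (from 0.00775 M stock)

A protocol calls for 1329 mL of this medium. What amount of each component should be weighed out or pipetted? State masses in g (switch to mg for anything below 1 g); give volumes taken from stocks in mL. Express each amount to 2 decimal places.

Target volume = 1329 mL = 1.329 L.
agar: 16.6 g/L × 1.329 L = 22.06 g
sodium nitrate: 80.8 mmol/L × 85 g/mol × 1.329 L ÷ 1000 = 9.13 g
L-glutamine: 0.052% w/v = 0.52 g/L → 0.52 × 1.329 L = 0.69108 g = 691.08 mg
sodium chloride: 14.4 g/L × 1.329 L = 19.14 g
zinc sulfate: V = C2·V2/C1 = 0.0565 mM × 1329 mL ÷ 7.75 mM = 9.69 mL

agar 22.06 g; sodium nitrate 9.13 g; L-glutamine 691.08 mg; sodium chloride 19.14 g; zinc sulfate 9.69 mL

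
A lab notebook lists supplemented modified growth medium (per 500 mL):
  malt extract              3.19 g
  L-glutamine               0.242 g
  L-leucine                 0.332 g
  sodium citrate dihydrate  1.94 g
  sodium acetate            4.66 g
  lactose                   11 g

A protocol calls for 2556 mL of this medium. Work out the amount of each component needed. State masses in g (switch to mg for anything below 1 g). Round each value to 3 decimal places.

malt extract 16.307 g; L-glutamine 1.237 g; L-leucine 1.697 g; sodium citrate dihydrate 9.917 g; sodium acetate 23.822 g; lactose 56.232 g

Scale factor = 2556 mL / 500 mL = 5.112.
malt extract: 3.19 g × (2556 mL / 500 mL) = 16.307 g
L-glutamine: 0.242 g × (2556 mL / 500 mL) = 1.237 g
L-leucine: 0.332 g × (2556 mL / 500 mL) = 1.697 g
sodium citrate dihydrate: 1.94 g × (2556 mL / 500 mL) = 9.917 g
sodium acetate: 4.66 g × (2556 mL / 500 mL) = 23.822 g
lactose: 11 g × (2556 mL / 500 mL) = 56.232 g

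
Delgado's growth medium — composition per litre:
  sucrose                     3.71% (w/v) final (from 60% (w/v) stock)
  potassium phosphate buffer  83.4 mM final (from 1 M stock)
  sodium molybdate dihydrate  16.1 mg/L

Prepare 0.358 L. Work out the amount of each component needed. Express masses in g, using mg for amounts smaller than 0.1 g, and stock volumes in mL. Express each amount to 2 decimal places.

sucrose 22.14 mL; potassium phosphate buffer 29.86 mL; sodium molybdate dihydrate 5.76 mg

Scale factor relative to 1 L: 0.358.
sucrose: dilute stock: 3.71% ÷ 60% × 358 mL = 22.14 mL
potassium phosphate buffer: C1V1 = C2V2 → 83.4 mM × 358 mL ÷ 1000 mM = 29.86 mL
sodium molybdate dihydrate: 16.1 mg/L × 0.358 L = 5.76 mg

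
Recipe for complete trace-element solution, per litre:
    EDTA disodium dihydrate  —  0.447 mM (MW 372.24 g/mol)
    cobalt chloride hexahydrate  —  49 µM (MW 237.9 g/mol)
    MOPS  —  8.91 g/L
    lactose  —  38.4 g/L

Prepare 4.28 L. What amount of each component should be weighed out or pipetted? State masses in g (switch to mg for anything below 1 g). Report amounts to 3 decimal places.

Working volume: 4.28 L.
EDTA disodium dihydrate: 0.447 mmol/L × 372.24 mg/mmol × 4.28 L = 712.155 mg
cobalt chloride hexahydrate: 49 µmol/L × 237.9 g/mol × 4.28 L ÷ 1000 = 49.892 mg
MOPS: 8.91 g/L × 4.28 L = 38.135 g
lactose: 38.4 g/L × 4.28 L = 164.352 g

EDTA disodium dihydrate 712.155 mg; cobalt chloride hexahydrate 49.892 mg; MOPS 38.135 g; lactose 164.352 g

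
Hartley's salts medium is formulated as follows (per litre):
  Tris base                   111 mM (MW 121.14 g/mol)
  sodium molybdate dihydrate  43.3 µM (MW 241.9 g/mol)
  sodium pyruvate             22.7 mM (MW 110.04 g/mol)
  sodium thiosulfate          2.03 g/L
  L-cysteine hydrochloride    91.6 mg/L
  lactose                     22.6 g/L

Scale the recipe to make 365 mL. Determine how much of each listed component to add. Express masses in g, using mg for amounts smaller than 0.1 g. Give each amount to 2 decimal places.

Tris base 4.91 g; sodium molybdate dihydrate 3.82 mg; sodium pyruvate 0.91 g; sodium thiosulfate 0.74 g; L-cysteine hydrochloride 33.43 mg; lactose 8.25 g

Working volume: 365 mL = 0.365 L.
Tris base: 111 mmol/L × 121.14 g/mol × 0.365 L ÷ 1000 = 4.91 g
sodium molybdate dihydrate: 43.3 µmol/L × 241.9 g/mol × 0.365 L ÷ 1000 = 3.82 mg
sodium pyruvate: 22.7 mmol/L × 110.04 g/mol × 0.365 L ÷ 1000 = 0.91 g
sodium thiosulfate: 2.03 g/L × 0.365 L = 0.74 g
L-cysteine hydrochloride: 91.6 mg/L × 0.365 L = 33.43 mg
lactose: 22.6 g/L × 0.365 L = 8.25 g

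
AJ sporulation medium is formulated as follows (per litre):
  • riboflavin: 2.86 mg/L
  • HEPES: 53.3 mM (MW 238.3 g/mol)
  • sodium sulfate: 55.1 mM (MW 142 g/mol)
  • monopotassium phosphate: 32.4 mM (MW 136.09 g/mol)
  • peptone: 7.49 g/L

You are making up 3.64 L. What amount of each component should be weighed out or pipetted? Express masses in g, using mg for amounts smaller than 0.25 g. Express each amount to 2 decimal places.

riboflavin 10.41 mg; HEPES 46.23 g; sodium sulfate 28.48 g; monopotassium phosphate 16.05 g; peptone 27.26 g

Scale factor relative to 1 L: 3.64.
riboflavin: 2.86 mg/L × 3.64 L = 10.41 mg
HEPES: 53.3 mmol/L × 238.3 g/mol × 3.64 L ÷ 1000 = 46.23 g
sodium sulfate: 55.1 mmol/L × 142 g/mol × 3.64 L ÷ 1000 = 28.48 g
monopotassium phosphate: 32.4 mmol/L × 136.09 g/mol × 3.64 L ÷ 1000 = 16.05 g
peptone: 7.49 g/L × 3.64 L = 27.26 g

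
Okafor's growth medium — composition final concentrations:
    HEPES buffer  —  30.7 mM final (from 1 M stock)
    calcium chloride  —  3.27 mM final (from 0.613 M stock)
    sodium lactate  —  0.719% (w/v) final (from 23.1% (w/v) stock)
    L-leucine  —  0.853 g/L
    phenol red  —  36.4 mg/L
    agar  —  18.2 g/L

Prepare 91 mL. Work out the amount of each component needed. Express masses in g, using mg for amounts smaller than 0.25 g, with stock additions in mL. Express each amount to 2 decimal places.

Target volume = 91 mL = 0.091 L.
HEPES buffer: dilute stock: 30.7 mM × 91 mL ÷ 1000 mM = 2.79 mL
calcium chloride: dilute stock: 3.27 mM × 91 mL ÷ 613 mM = 0.49 mL
sodium lactate: C1V1 = C2V2 → 0.719% ÷ 23.1% × 91 mL = 2.83 mL
L-leucine: 0.853 g/L × 0.091 L = 0.077623 g = 77.62 mg
phenol red: 36.4 mg/L × 0.091 L = 3.31 mg
agar: 18.2 g/L × 0.091 L = 1.66 g

HEPES buffer 2.79 mL; calcium chloride 0.49 mL; sodium lactate 2.83 mL; L-leucine 77.62 mg; phenol red 3.31 mg; agar 1.66 g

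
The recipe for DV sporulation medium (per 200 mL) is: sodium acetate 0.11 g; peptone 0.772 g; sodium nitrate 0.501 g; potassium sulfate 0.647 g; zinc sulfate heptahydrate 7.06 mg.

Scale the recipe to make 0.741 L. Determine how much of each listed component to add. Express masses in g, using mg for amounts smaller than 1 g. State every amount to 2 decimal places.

Ratio of target to recipe volume: 741 / 200 = 3.705.
sodium acetate: 0.11 g × (741 mL / 200 mL) = 0.40755 g = 407.55 mg
peptone: 0.772 g × (741 mL / 200 mL) = 2.86 g
sodium nitrate: 0.501 g × (741 mL / 200 mL) = 1.86 g
potassium sulfate: 0.647 g × (741 mL / 200 mL) = 2.40 g
zinc sulfate heptahydrate: 7.06 mg × (741 mL / 200 mL) = 26.16 mg

sodium acetate 407.55 mg; peptone 2.86 g; sodium nitrate 1.86 g; potassium sulfate 2.40 g; zinc sulfate heptahydrate 26.16 mg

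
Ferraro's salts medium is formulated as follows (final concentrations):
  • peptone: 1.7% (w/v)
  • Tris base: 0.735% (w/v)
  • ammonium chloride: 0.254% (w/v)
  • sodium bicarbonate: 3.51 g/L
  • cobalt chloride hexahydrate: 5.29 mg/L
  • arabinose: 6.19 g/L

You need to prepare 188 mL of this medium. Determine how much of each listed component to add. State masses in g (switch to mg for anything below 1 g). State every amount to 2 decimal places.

Target volume = 188 mL = 0.188 L.
peptone: 1.7% w/v = 17 g/L → 17 × 0.188 L = 3.20 g
Tris base: 0.735% w/v = 7.35 g/L → 7.35 × 0.188 L = 1.38 g
ammonium chloride: 0.254 g per 100 mL × 188 mL ÷ 100 = 0.47752 g = 477.52 mg
sodium bicarbonate: 3.51 g/L × 0.188 L = 0.65988 g = 659.88 mg
cobalt chloride hexahydrate: 5.29 mg/L × 0.188 L = 0.99 mg
arabinose: 6.19 g/L × 0.188 L = 1.16 g

peptone 3.20 g; Tris base 1.38 g; ammonium chloride 477.52 mg; sodium bicarbonate 659.88 mg; cobalt chloride hexahydrate 0.99 mg; arabinose 1.16 g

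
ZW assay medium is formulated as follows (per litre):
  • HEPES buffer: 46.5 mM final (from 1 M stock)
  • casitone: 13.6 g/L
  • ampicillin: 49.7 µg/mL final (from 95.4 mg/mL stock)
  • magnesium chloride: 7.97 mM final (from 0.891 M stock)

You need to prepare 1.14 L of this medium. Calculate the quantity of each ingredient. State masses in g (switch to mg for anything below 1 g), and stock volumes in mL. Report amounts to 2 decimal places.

Scale factor relative to 1 L: 1.14.
HEPES buffer: C1V1 = C2V2 → 46.5 mM × 1140 mL ÷ 1000 mM = 53.01 mL
casitone: 13.6 g/L × 1.14 L = 15.50 g
ampicillin: C1V1 = C2V2 → 49.7 µg/mL × 1140 mL ÷ 95400 µg/mL = 0.59 mL
magnesium chloride: dilute stock: 7.97 mM × 1140 mL ÷ 891 mM = 10.20 mL

HEPES buffer 53.01 mL; casitone 15.50 g; ampicillin 0.59 mL; magnesium chloride 10.20 mL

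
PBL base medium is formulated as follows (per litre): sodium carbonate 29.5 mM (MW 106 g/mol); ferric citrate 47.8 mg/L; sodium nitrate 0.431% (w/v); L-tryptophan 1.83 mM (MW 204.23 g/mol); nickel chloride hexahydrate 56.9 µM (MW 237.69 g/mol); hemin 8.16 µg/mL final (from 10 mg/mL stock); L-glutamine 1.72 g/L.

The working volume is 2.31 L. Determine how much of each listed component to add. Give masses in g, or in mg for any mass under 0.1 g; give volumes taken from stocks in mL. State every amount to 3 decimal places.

sodium carbonate 7.223 g; ferric citrate 0.110 g; sodium nitrate 9.956 g; L-tryptophan 0.863 g; nickel chloride hexahydrate 31.242 mg; hemin 1.885 mL; L-glutamine 3.973 g

Working volume: 2.31 L.
sodium carbonate: 29.5 mmol/L × 106 g/mol × 2.31 L ÷ 1000 = 7.223 g
ferric citrate: 47.8 mg/L × 2.31 L = 110.418 mg = 0.110 g
sodium nitrate: 0.431 g per 100 mL × 2310 mL ÷ 100 = 9.956 g
L-tryptophan: 1.83 mmol/L × 204.23 g/mol × 2.31 L ÷ 1000 = 0.863 g
nickel chloride hexahydrate: 56.9 µmol/L × 237.69 g/mol × 2.31 L ÷ 1000 = 31.242 mg
hemin: dilute stock: 8.16 µg/mL × 2310 mL ÷ 10000 µg/mL = 1.885 mL
L-glutamine: 1.72 g/L × 2.31 L = 3.973 g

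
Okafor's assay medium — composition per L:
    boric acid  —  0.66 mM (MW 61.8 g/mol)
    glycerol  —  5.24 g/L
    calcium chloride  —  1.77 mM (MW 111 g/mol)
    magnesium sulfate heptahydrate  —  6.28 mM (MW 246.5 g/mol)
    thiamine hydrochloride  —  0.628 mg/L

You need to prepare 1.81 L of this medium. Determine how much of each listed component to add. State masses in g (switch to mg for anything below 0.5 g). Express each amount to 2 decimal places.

boric acid 73.83 mg; glycerol 9.48 g; calcium chloride 355.61 mg; magnesium sulfate heptahydrate 2.80 g; thiamine hydrochloride 1.14 mg

Working volume: 1.81 L.
boric acid: 0.66 mmol/L × 61.8 mg/mmol × 1.81 L = 73.83 mg
glycerol: 5.24 g/L × 1.81 L = 9.48 g
calcium chloride: 1.77 mmol/L × 111 mg/mmol × 1.81 L = 355.61 mg
magnesium sulfate heptahydrate: 6.28 mmol/L × 246.5 g/mol × 1.81 L ÷ 1000 = 2.80 g
thiamine hydrochloride: 0.628 mg/L × 1.81 L = 1.14 mg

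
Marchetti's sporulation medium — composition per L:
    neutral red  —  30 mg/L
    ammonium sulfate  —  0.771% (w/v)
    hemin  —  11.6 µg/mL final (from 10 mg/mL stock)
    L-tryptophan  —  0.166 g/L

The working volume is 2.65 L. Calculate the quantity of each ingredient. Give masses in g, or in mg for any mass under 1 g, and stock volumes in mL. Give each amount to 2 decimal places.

Working volume: 2.65 L.
neutral red: 30 mg/L × 2.65 L = 79.50 mg
ammonium sulfate: 0.771% w/v = 7.71 g/L → 7.71 × 2.65 L = 20.43 g
hemin: V = C2·V2/C1 = 11.6 µg/mL × 2650 mL ÷ 10000 µg/mL = 3.07 mL
L-tryptophan: 0.166 g/L × 2.65 L = 0.4399 g = 439.90 mg

neutral red 79.50 mg; ammonium sulfate 20.43 g; hemin 3.07 mL; L-tryptophan 439.90 mg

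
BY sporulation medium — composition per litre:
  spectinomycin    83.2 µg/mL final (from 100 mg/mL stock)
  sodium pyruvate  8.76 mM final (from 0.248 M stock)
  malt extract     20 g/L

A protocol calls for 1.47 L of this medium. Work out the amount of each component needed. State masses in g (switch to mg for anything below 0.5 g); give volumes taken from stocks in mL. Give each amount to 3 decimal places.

spectinomycin 1.223 mL; sodium pyruvate 51.924 mL; malt extract 29.400 g

Working volume: 1.47 L.
spectinomycin: C1V1 = C2V2 → 83.2 µg/mL × 1470 mL ÷ 100000 µg/mL = 1.223 mL
sodium pyruvate: dilute stock: 8.76 mM × 1470 mL ÷ 248 mM = 51.924 mL
malt extract: 20 g/L × 1.47 L = 29.400 g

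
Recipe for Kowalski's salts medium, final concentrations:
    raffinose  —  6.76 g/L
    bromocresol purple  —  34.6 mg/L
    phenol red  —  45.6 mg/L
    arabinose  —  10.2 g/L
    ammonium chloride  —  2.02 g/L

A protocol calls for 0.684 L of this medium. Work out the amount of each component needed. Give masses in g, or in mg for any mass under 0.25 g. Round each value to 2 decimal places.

raffinose 4.62 g; bromocresol purple 23.67 mg; phenol red 31.19 mg; arabinose 6.98 g; ammonium chloride 1.38 g

Working volume: 0.684 L.
raffinose: 6.76 g/L × 0.684 L = 4.62 g
bromocresol purple: 34.6 mg/L × 0.684 L = 23.67 mg
phenol red: 45.6 mg/L × 0.684 L = 31.19 mg
arabinose: 10.2 g/L × 0.684 L = 6.98 g
ammonium chloride: 2.02 g/L × 0.684 L = 1.38 g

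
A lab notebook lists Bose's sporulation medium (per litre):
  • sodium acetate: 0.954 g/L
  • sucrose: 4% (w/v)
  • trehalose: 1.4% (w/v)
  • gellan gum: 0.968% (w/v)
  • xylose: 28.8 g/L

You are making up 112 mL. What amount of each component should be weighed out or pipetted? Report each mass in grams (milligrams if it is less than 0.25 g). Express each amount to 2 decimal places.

Scale factor relative to 1 L: 0.112.
sodium acetate: 0.954 g/L × 0.112 L = 0.106848 g = 106.85 mg
sucrose: 4 g per 100 mL × 112 mL ÷ 100 = 4.48 g
trehalose: 1.4% w/v = 14 g/L → 14 × 0.112 L = 1.57 g
gellan gum: 0.968% w/v = 9.68 g/L → 9.68 × 0.112 L = 1.08 g
xylose: 28.8 g/L × 0.112 L = 3.23 g

sodium acetate 106.85 mg; sucrose 4.48 g; trehalose 1.57 g; gellan gum 1.08 g; xylose 3.23 g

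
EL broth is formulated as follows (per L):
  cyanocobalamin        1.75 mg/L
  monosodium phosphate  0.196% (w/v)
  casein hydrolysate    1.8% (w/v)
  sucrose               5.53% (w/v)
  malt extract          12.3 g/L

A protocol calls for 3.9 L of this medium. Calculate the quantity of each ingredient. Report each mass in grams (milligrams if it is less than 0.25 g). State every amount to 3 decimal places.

cyanocobalamin 6.825 mg; monosodium phosphate 7.644 g; casein hydrolysate 70.200 g; sucrose 215.670 g; malt extract 47.970 g

Working volume: 3.9 L.
cyanocobalamin: 1.75 mg/L × 3.9 L = 6.825 mg
monosodium phosphate: 0.196 g per 100 mL × 3900 mL ÷ 100 = 7.644 g
casein hydrolysate: 1.8 g per 100 mL × 3900 mL ÷ 100 = 70.200 g
sucrose: 5.53 g per 100 mL × 3900 mL ÷ 100 = 215.670 g
malt extract: 12.3 g/L × 3.9 L = 47.970 g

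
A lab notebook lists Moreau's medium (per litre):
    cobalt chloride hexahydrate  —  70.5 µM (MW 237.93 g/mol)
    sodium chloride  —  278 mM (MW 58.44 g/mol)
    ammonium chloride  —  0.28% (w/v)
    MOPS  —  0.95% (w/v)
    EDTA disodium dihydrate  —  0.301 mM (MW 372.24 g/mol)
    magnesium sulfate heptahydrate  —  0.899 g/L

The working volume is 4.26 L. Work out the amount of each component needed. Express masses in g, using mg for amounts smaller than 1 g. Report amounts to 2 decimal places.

Working volume: 4.26 L.
cobalt chloride hexahydrate: 70.5 µmol/L × 237.93 g/mol × 4.26 L ÷ 1000 = 71.46 mg
sodium chloride: 278 mmol/L × 58.44 g/mol × 4.26 L ÷ 1000 = 69.21 g
ammonium chloride: 0.28% w/v = 2.8 g/L → 2.8 × 4.26 L = 11.93 g
MOPS: 0.95% w/v = 9.5 g/L → 9.5 × 4.26 L = 40.47 g
EDTA disodium dihydrate: 0.301 mmol/L × 372.24 mg/mmol × 4.26 L = 477.31 mg
magnesium sulfate heptahydrate: 0.899 g/L × 4.26 L = 3.83 g

cobalt chloride hexahydrate 71.46 mg; sodium chloride 69.21 g; ammonium chloride 11.93 g; MOPS 40.47 g; EDTA disodium dihydrate 477.31 mg; magnesium sulfate heptahydrate 3.83 g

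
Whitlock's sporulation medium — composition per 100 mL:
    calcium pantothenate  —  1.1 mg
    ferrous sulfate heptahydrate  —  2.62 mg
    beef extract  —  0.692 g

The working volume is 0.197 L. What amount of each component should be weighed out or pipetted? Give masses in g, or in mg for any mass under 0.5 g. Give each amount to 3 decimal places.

calcium pantothenate 2.167 mg; ferrous sulfate heptahydrate 5.161 mg; beef extract 1.363 g

Scale factor = 197 mL / 100 mL = 1.97.
calcium pantothenate: 1.1 mg × (197 mL / 100 mL) = 2.167 mg
ferrous sulfate heptahydrate: 2.62 mg × (197 mL / 100 mL) = 5.161 mg
beef extract: 0.692 g × (197 mL / 100 mL) = 1.363 g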